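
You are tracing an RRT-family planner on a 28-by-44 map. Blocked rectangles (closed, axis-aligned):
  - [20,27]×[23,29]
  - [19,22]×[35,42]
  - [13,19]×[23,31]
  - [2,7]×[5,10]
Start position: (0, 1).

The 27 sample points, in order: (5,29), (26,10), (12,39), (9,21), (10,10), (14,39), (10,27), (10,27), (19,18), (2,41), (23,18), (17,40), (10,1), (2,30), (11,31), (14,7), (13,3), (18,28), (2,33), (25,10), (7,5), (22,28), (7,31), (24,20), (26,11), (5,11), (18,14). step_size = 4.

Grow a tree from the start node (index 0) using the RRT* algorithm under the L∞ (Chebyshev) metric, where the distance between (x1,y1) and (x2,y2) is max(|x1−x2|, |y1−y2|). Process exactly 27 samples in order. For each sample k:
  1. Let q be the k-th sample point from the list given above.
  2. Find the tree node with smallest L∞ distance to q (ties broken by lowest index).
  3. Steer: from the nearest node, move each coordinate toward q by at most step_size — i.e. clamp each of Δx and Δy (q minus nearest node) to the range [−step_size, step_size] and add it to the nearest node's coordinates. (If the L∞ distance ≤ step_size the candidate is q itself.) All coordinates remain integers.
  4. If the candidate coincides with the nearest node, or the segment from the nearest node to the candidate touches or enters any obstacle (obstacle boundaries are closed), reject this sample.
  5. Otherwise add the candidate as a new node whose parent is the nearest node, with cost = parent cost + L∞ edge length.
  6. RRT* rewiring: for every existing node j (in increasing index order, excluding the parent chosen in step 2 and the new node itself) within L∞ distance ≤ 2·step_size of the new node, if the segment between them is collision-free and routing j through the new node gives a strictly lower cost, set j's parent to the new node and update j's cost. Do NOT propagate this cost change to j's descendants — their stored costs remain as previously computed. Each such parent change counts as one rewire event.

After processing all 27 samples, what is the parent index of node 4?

Parent of node 4: 2

1. q=(5,29) nearest=0 d=28 new=(4,5) → blocked by [2,7]×[5,10], reject
2. q=(26,10) nearest=0 d=26 new=(4,5) → blocked by [2,7]×[5,10], reject
3. q=(12,39) nearest=0 d=38 new=(4,5) → blocked by [2,7]×[5,10], reject
4. q=(9,21) nearest=0 d=20 new=(4,5) → blocked by [2,7]×[5,10], reject
5. q=(10,10) nearest=0 d=10 new=(4,5) → blocked by [2,7]×[5,10], reject
6. q=(14,39) nearest=0 d=38 new=(4,5) → blocked by [2,7]×[5,10], reject
7. q=(10,27) nearest=0 d=26 new=(4,5) → blocked by [2,7]×[5,10], reject
8. q=(10,27) nearest=0 d=26 new=(4,5) → blocked by [2,7]×[5,10], reject
9. q=(19,18) nearest=0 d=19 new=(4,5) → blocked by [2,7]×[5,10], reject
10. q=(2,41) nearest=0 d=40 new=(2,5) → blocked by [2,7]×[5,10], reject
11. q=(23,18) nearest=0 d=23 new=(4,5) → blocked by [2,7]×[5,10], reject
12. q=(17,40) nearest=0 d=39 new=(4,5) → blocked by [2,7]×[5,10], reject
13. q=(10,1) nearest=0 d=10 new=(4,1) → add node 1 parent=0 cost=4
14. q=(2,30) nearest=0 d=29 new=(2,5) → blocked by [2,7]×[5,10], reject
15. q=(11,31) nearest=0 d=30 new=(4,5) → blocked by [2,7]×[5,10], reject
16. q=(14,7) nearest=1 d=10 new=(8,5) → add node 2 parent=1 cost=8
17. q=(13,3) nearest=2 d=5 new=(12,3) → add node 3 parent=2 cost=12
18. q=(18,28) nearest=2 d=23 new=(12,9) → add node 4 parent=2 cost=12
19. q=(2,33) nearest=4 d=24 new=(8,13) → add node 5 parent=4 cost=16
20. q=(25,10) nearest=3 d=13 new=(16,7) → add node 6 parent=3 cost=16
21. q=(7,5) nearest=2 d=1 new=(7,5) → blocked by [2,7]×[5,10], reject
22. q=(22,28) nearest=5 d=15 new=(12,17) → add node 7 parent=5 cost=20
23. q=(7,31) nearest=7 d=14 new=(8,21) → add node 8 parent=7 cost=24
24. q=(24,20) nearest=4 d=12 new=(16,13) → add node 9 parent=4 cost=16
25. q=(26,11) nearest=6 d=10 new=(20,11) → add node 10 parent=6 cost=20
26. q=(5,11) nearest=5 d=3 new=(5,11) → add node 11 parent=5 cost=19
27. q=(18,14) nearest=9 d=2 new=(18,14) → add node 12 parent=9 cost=18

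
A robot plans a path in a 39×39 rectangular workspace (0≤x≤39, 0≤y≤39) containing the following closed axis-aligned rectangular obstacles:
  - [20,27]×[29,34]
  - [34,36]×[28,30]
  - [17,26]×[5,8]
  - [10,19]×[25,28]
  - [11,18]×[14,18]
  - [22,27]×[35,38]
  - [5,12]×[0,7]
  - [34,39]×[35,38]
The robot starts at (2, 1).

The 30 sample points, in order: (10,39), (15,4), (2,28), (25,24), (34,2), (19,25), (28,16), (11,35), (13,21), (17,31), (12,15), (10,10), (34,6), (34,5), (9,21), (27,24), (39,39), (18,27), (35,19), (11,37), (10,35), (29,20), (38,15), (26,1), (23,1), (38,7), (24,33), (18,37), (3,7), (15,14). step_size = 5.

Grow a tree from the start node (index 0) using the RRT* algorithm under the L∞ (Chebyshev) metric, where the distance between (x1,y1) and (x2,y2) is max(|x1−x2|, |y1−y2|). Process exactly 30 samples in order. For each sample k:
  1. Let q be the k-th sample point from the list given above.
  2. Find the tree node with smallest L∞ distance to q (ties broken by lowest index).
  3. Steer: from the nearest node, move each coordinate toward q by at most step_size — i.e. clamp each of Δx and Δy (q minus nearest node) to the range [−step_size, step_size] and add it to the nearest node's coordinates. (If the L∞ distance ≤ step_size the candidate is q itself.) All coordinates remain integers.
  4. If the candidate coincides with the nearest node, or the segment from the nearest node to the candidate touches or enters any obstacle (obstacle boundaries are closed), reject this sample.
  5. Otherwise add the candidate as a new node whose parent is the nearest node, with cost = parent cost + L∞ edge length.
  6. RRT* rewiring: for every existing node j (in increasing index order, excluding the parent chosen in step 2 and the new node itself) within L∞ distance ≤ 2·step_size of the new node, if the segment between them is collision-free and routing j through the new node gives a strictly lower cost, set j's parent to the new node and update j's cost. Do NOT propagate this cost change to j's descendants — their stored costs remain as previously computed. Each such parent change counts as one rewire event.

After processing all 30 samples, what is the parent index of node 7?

Parent of node 7: 4

1. q=(10,39) nearest=0 d=38 new=(7,6) → blocked by [5,12]×[0,7], reject
2. q=(15,4) nearest=0 d=13 new=(7,4) → blocked by [5,12]×[0,7], reject
3. q=(2,28) nearest=0 d=27 new=(2,6) → add node 1 parent=0 cost=5
4. q=(25,24) nearest=0 d=23 new=(7,6) → blocked by [5,12]×[0,7], reject
5. q=(34,2) nearest=0 d=32 new=(7,2) → blocked by [5,12]×[0,7], reject
6. q=(19,25) nearest=1 d=19 new=(7,11) → add node 2 parent=1 cost=10
7. q=(28,16) nearest=2 d=21 new=(12,16) → blocked by [11,18]×[14,18], reject
8. q=(11,35) nearest=2 d=24 new=(11,16) → blocked by [11,18]×[14,18], reject
9. q=(13,21) nearest=2 d=10 new=(12,16) → blocked by [11,18]×[14,18], reject
10. q=(17,31) nearest=2 d=20 new=(12,16) → blocked by [11,18]×[14,18], reject
11. q=(12,15) nearest=2 d=5 new=(12,15) → blocked by [11,18]×[14,18], reject
12. q=(10,10) nearest=2 d=3 new=(10,10) → add node 3 parent=2 cost=13
13. q=(34,6) nearest=3 d=24 new=(15,6) → add node 4 parent=3 cost=18
14. q=(34,5) nearest=4 d=19 new=(20,5) → blocked by [17,26]×[5,8], reject
15. q=(9,21) nearest=2 d=10 new=(9,16) → add node 5 parent=2 cost=15
16. q=(27,24) nearest=3 d=17 new=(15,15) → blocked by [11,18]×[14,18], reject
17. q=(39,39) nearest=3 d=29 new=(15,15) → blocked by [11,18]×[14,18], reject
18. q=(18,27) nearest=5 d=11 new=(14,21) → blocked by [11,18]×[14,18], reject
19. q=(35,19) nearest=4 d=20 new=(20,11) → blocked by [17,26]×[5,8], reject
20. q=(11,37) nearest=5 d=21 new=(11,21) → add node 6 parent=5 cost=20
21. q=(10,35) nearest=6 d=14 new=(10,26) → blocked by [10,19]×[25,28], reject
22. q=(29,20) nearest=4 d=14 new=(20,11) → blocked by [17,26]×[5,8], reject
23. q=(38,15) nearest=4 d=23 new=(20,11) → blocked by [17,26]×[5,8], reject
24. q=(26,1) nearest=4 d=11 new=(20,1) → add node 7 parent=4 cost=23
25. q=(23,1) nearest=7 d=3 new=(23,1) → add node 8 parent=7 cost=26
26. q=(38,7) nearest=8 d=15 new=(28,6) → add node 9 parent=8 cost=31
27. q=(24,33) nearest=6 d=13 new=(16,26) → blocked by [10,19]×[25,28], reject
28. q=(18,37) nearest=6 d=16 new=(16,26) → blocked by [10,19]×[25,28], reject
29. q=(3,7) nearest=1 d=1 new=(3,7) → add node 10 parent=1 cost=6
30. q=(15,14) nearest=3 d=5 new=(15,14) → blocked by [11,18]×[14,18], reject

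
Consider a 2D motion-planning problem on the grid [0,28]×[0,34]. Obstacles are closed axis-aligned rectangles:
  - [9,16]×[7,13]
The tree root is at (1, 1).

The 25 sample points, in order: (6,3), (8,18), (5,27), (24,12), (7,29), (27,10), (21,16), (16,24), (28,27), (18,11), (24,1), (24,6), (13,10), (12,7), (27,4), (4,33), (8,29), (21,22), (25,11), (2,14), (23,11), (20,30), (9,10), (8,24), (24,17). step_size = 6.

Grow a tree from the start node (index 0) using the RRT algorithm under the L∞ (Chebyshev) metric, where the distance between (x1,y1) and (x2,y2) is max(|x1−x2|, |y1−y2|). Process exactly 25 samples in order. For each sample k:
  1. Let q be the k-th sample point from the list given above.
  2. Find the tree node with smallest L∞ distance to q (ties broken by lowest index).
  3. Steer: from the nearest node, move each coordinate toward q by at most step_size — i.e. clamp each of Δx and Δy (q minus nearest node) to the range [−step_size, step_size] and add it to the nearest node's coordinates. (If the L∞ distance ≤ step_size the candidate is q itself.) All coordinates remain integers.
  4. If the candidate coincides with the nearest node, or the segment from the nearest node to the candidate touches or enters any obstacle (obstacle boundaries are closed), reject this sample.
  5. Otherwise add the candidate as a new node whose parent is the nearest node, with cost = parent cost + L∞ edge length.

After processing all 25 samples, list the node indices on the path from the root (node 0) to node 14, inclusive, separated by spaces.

Path: 0 1 2 3 4 14

1. q=(6,3) nearest=0 d=5 new=(6,3) → add node 1 parent=0 cost=5
2. q=(8,18) nearest=1 d=15 new=(8,9) → add node 2 parent=1 cost=11
3. q=(5,27) nearest=2 d=18 new=(5,15) → add node 3 parent=2 cost=17
4. q=(24,12) nearest=2 d=16 new=(14,12) → blocked by [9,16]×[7,13], reject
5. q=(7,29) nearest=3 d=14 new=(7,21) → add node 4 parent=3 cost=23
6. q=(27,10) nearest=2 d=19 new=(14,10) → blocked by [9,16]×[7,13], reject
7. q=(21,16) nearest=2 d=13 new=(14,15) → blocked by [9,16]×[7,13], reject
8. q=(16,24) nearest=4 d=9 new=(13,24) → add node 5 parent=4 cost=29
9. q=(28,27) nearest=5 d=15 new=(19,27) → add node 6 parent=5 cost=35
10. q=(18,11) nearest=2 d=10 new=(14,11) → blocked by [9,16]×[7,13], reject
11. q=(24,1) nearest=2 d=16 new=(14,3) → blocked by [9,16]×[7,13], reject
12. q=(24,6) nearest=2 d=16 new=(14,6) → blocked by [9,16]×[7,13], reject
13. q=(13,10) nearest=2 d=5 new=(13,10) → blocked by [9,16]×[7,13], reject
14. q=(12,7) nearest=2 d=4 new=(12,7) → blocked by [9,16]×[7,13], reject
15. q=(27,4) nearest=2 d=19 new=(14,4) → blocked by [9,16]×[7,13], reject
16. q=(4,33) nearest=5 d=9 new=(7,30) → add node 7 parent=5 cost=35
17. q=(8,29) nearest=7 d=1 new=(8,29) → add node 8 parent=7 cost=36
18. q=(21,22) nearest=6 d=5 new=(21,22) → add node 9 parent=6 cost=40
19. q=(25,11) nearest=9 d=11 new=(25,16) → add node 10 parent=9 cost=46
20. q=(2,14) nearest=3 d=3 new=(2,14) → add node 11 parent=3 cost=20
21. q=(23,11) nearest=10 d=5 new=(23,11) → add node 12 parent=10 cost=51
22. q=(20,30) nearest=6 d=3 new=(20,30) → add node 13 parent=6 cost=38
23. q=(9,10) nearest=2 d=1 new=(9,10) → blocked by [9,16]×[7,13], reject
24. q=(8,24) nearest=4 d=3 new=(8,24) → add node 14 parent=4 cost=26
25. q=(24,17) nearest=10 d=1 new=(24,17) → add node 15 parent=10 cost=47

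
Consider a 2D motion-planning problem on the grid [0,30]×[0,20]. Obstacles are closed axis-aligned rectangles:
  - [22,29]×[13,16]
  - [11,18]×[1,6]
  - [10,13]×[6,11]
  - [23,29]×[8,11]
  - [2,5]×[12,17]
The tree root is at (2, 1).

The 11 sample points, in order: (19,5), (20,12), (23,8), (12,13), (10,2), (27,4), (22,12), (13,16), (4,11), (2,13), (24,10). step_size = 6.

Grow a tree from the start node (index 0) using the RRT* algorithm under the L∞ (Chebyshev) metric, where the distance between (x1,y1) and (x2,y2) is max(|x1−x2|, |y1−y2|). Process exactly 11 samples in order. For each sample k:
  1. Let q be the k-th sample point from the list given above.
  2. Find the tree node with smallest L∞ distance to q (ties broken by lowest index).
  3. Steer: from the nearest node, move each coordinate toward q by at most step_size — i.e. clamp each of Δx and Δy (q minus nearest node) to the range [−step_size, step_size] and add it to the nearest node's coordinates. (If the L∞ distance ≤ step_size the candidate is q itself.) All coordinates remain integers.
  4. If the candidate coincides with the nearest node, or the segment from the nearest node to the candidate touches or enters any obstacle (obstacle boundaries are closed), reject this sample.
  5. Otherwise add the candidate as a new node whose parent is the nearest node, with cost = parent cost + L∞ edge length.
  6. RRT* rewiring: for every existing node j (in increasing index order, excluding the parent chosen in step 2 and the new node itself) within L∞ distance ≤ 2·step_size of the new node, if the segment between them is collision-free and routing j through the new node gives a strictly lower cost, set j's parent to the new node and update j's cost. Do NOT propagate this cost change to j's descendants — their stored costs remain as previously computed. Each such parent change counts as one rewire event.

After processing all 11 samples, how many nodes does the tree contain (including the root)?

1. q=(19,5) nearest=0 d=17 new=(8,5) → add node 1 parent=0 cost=6
2. q=(20,12) nearest=1 d=12 new=(14,11) → blocked by [10,13]×[6,11], reject
3. q=(23,8) nearest=1 d=15 new=(14,8) → blocked by [10,13]×[6,11], reject
4. q=(12,13) nearest=1 d=8 new=(12,11) → blocked by [10,13]×[6,11], reject
5. q=(10,2) nearest=1 d=3 new=(10,2) → add node 2 parent=1 cost=9
6. q=(27,4) nearest=2 d=17 new=(16,4) → blocked by [11,18]×[1,6], reject
7. q=(22,12) nearest=2 d=12 new=(16,8) → blocked by [11,18]×[1,6], reject
8. q=(13,16) nearest=1 d=11 new=(13,11) → blocked by [10,13]×[6,11], reject
9. q=(4,11) nearest=1 d=6 new=(4,11) → add node 3 parent=1 cost=12
10. q=(2,13) nearest=3 d=2 new=(2,13) → blocked by [2,5]×[12,17], reject
11. q=(24,10) nearest=2 d=14 new=(16,8) → blocked by [11,18]×[1,6], reject

Node count: 4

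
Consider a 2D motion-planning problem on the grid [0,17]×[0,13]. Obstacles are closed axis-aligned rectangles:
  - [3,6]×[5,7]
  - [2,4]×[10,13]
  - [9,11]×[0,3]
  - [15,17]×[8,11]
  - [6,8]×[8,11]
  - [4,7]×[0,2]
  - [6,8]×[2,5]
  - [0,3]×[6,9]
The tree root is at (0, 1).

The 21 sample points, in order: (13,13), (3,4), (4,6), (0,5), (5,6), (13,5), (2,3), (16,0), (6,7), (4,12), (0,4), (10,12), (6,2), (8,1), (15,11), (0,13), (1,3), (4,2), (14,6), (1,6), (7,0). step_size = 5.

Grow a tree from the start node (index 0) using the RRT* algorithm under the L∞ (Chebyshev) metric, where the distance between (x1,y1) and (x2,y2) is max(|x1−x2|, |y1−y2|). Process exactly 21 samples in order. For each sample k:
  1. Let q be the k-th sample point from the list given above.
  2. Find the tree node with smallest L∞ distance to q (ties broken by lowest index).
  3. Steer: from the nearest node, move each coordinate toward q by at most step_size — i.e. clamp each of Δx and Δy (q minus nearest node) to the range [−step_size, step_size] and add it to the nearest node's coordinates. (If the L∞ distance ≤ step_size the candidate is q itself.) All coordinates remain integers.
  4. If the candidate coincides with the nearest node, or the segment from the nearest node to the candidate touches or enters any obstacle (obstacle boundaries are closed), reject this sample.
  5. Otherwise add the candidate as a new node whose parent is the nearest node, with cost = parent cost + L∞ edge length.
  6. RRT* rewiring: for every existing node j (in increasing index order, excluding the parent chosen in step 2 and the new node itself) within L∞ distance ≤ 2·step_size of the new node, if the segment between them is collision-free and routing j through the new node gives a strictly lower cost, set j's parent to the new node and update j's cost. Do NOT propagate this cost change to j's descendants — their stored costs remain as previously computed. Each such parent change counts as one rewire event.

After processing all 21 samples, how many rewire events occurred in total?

1. q=(13,13) nearest=0 d=13 new=(5,6) → blocked by [3,6]×[5,7], reject
2. q=(3,4) nearest=0 d=3 new=(3,4) → add node 1 parent=0 cost=3
3. q=(4,6) nearest=1 d=2 new=(4,6) → blocked by [3,6]×[5,7], reject
4. q=(0,5) nearest=1 d=3 new=(0,5) → add node 2 parent=1 cost=6
5. q=(5,6) nearest=1 d=2 new=(5,6) → blocked by [3,6]×[5,7], reject
6. q=(13,5) nearest=1 d=10 new=(8,5) → blocked by [6,8]×[2,5], reject
7. q=(2,3) nearest=1 d=1 new=(2,3) → add node 3 parent=1 cost=4
8. q=(16,0) nearest=1 d=13 new=(8,0) → blocked by [4,7]×[0,2], reject
9. q=(6,7) nearest=1 d=3 new=(6,7) → blocked by [3,6]×[5,7], reject
10. q=(4,12) nearest=2 d=7 new=(4,10) → blocked by [2,4]×[10,13], reject
11. q=(0,4) nearest=2 d=1 new=(0,4) → add node 4 parent=2 cost=7
12. q=(10,12) nearest=1 d=8 new=(8,9) → blocked by [3,6]×[5,7], reject
13. q=(6,2) nearest=1 d=3 new=(6,2) → blocked by [4,7]×[0,2], reject
14. q=(8,1) nearest=1 d=5 new=(8,1) → blocked by [4,7]×[0,2], reject
15. q=(15,11) nearest=1 d=12 new=(8,9) → blocked by [3,6]×[5,7], reject
16. q=(0,13) nearest=2 d=8 new=(0,10) → blocked by [0,3]×[6,9], reject
17. q=(1,3) nearest=3 d=1 new=(1,3) → add node 5 parent=3 cost=5; rewire 4→5 (6<7)
18. q=(4,2) nearest=1 d=2 new=(4,2) → blocked by [4,7]×[0,2], reject
19. q=(14,6) nearest=1 d=11 new=(8,6) → blocked by [3,6]×[5,7], reject
20. q=(1,6) nearest=2 d=1 new=(1,6) → blocked by [0,3]×[6,9], reject
21. q=(7,0) nearest=1 d=4 new=(7,0) → blocked by [4,7]×[0,2], reject

Rewire events: 1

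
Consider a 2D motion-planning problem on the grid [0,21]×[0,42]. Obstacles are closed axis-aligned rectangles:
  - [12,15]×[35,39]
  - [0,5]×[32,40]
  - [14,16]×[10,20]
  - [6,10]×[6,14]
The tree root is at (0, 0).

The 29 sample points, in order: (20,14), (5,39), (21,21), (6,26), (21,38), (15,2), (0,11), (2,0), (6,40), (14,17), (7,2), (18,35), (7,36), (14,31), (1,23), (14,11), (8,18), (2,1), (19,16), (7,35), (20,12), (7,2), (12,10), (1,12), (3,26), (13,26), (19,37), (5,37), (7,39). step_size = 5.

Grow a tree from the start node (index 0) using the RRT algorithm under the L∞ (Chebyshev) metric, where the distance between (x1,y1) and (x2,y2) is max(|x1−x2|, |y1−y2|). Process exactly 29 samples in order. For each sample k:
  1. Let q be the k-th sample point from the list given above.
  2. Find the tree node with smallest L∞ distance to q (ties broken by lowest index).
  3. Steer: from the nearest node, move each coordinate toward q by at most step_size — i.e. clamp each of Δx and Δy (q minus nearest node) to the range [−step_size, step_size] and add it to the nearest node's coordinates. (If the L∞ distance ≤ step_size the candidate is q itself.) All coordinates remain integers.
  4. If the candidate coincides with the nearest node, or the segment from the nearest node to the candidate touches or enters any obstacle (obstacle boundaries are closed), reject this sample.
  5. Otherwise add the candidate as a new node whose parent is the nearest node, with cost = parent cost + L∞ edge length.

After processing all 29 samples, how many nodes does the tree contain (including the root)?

1. q=(20,14) nearest=0 d=20 new=(5,5) → add node 1 parent=0 cost=5
2. q=(5,39) nearest=1 d=34 new=(5,10) → add node 2 parent=1 cost=10
3. q=(21,21) nearest=1 d=16 new=(10,10) → blocked by [6,10]×[6,14], reject
4. q=(6,26) nearest=2 d=16 new=(6,15) → add node 3 parent=2 cost=15
5. q=(21,38) nearest=3 d=23 new=(11,20) → add node 4 parent=3 cost=20
6. q=(15,2) nearest=1 d=10 new=(10,2) → add node 5 parent=1 cost=10
7. q=(0,11) nearest=2 d=5 new=(0,11) → add node 6 parent=2 cost=15
8. q=(2,0) nearest=0 d=2 new=(2,0) → add node 7 parent=0 cost=2
9. q=(6,40) nearest=4 d=20 new=(6,25) → add node 8 parent=4 cost=25
10. q=(14,17) nearest=4 d=3 new=(14,17) → blocked by [14,16]×[10,20], reject
11. q=(7,2) nearest=1 d=3 new=(7,2) → add node 9 parent=1 cost=8
12. q=(18,35) nearest=8 d=12 new=(11,30) → add node 10 parent=8 cost=30
13. q=(7,36) nearest=10 d=6 new=(7,35) → add node 11 parent=10 cost=35
14. q=(14,31) nearest=10 d=3 new=(14,31) → add node 12 parent=10 cost=33
15. q=(1,23) nearest=8 d=5 new=(1,23) → add node 13 parent=8 cost=30
16. q=(14,11) nearest=3 d=8 new=(11,11) → blocked by [6,10]×[6,14], reject
17. q=(8,18) nearest=3 d=3 new=(8,18) → add node 14 parent=3 cost=18
18. q=(2,1) nearest=7 d=1 new=(2,1) → add node 15 parent=7 cost=3
19. q=(19,16) nearest=4 d=8 new=(16,16) → blocked by [14,16]×[10,20], reject
20. q=(7,35) nearest=11 d=0 → coincident, reject
21. q=(20,12) nearest=4 d=9 new=(16,15) → blocked by [14,16]×[10,20], reject
22. q=(7,2) nearest=9 d=0 → coincident, reject
23. q=(12,10) nearest=3 d=6 new=(11,10) → blocked by [6,10]×[6,14], reject
24. q=(1,12) nearest=6 d=1 new=(1,12) → add node 16 parent=6 cost=16
25. q=(3,26) nearest=8 d=3 new=(3,26) → add node 17 parent=8 cost=28
26. q=(13,26) nearest=10 d=4 new=(13,26) → add node 18 parent=10 cost=34
27. q=(19,37) nearest=12 d=6 new=(19,36) → add node 19 parent=12 cost=38
28. q=(5,37) nearest=11 d=2 new=(5,37) → blocked by [0,5]×[32,40], reject
29. q=(7,39) nearest=11 d=4 new=(7,39) → add node 20 parent=11 cost=39

Node count: 21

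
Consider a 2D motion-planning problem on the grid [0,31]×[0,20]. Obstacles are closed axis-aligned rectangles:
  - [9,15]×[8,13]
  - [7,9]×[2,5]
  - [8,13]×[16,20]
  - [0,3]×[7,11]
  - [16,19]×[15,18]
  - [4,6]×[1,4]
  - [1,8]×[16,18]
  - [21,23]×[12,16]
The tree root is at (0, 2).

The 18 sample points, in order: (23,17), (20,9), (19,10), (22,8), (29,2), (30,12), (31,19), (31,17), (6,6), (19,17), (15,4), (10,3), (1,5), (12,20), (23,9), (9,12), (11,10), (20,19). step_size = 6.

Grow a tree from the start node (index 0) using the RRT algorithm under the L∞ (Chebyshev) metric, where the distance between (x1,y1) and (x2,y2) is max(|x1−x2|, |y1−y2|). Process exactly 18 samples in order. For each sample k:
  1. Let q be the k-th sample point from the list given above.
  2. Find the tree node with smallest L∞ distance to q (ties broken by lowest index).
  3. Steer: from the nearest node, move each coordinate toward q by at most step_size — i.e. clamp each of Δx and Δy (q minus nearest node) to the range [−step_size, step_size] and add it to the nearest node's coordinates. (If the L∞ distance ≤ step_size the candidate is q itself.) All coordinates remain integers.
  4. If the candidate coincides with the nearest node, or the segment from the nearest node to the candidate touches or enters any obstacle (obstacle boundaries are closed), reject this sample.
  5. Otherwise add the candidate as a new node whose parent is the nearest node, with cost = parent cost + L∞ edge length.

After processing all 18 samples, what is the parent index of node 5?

1. q=(23,17) nearest=0 d=23 new=(6,8) → add node 1 parent=0 cost=6
2. q=(20,9) nearest=1 d=14 new=(12,9) → blocked by [9,15]×[8,13], reject
3. q=(19,10) nearest=1 d=13 new=(12,10) → blocked by [9,15]×[8,13], reject
4. q=(22,8) nearest=1 d=16 new=(12,8) → blocked by [9,15]×[8,13], reject
5. q=(29,2) nearest=1 d=23 new=(12,2) → blocked by [7,9]×[2,5], reject
6. q=(30,12) nearest=1 d=24 new=(12,12) → blocked by [9,15]×[8,13], reject
7. q=(31,19) nearest=1 d=25 new=(12,14) → blocked by [9,15]×[8,13], reject
8. q=(31,17) nearest=1 d=25 new=(12,14) → blocked by [9,15]×[8,13], reject
9. q=(6,6) nearest=1 d=2 new=(6,6) → add node 2 parent=1 cost=8
10. q=(19,17) nearest=1 d=13 new=(12,14) → blocked by [9,15]×[8,13], reject
11. q=(15,4) nearest=1 d=9 new=(12,4) → add node 3 parent=1 cost=12
12. q=(10,3) nearest=3 d=2 new=(10,3) → add node 4 parent=3 cost=14
13. q=(1,5) nearest=0 d=3 new=(1,5) → add node 5 parent=0 cost=3
14. q=(12,20) nearest=1 d=12 new=(12,14) → blocked by [9,15]×[8,13], reject
15. q=(23,9) nearest=3 d=11 new=(18,9) → add node 6 parent=3 cost=18
16. q=(9,12) nearest=1 d=4 new=(9,12) → blocked by [9,15]×[8,13], reject
17. q=(11,10) nearest=1 d=5 new=(11,10) → blocked by [9,15]×[8,13], reject
18. q=(20,19) nearest=6 d=10 new=(20,15) → add node 7 parent=6 cost=24

Parent of node 5: 0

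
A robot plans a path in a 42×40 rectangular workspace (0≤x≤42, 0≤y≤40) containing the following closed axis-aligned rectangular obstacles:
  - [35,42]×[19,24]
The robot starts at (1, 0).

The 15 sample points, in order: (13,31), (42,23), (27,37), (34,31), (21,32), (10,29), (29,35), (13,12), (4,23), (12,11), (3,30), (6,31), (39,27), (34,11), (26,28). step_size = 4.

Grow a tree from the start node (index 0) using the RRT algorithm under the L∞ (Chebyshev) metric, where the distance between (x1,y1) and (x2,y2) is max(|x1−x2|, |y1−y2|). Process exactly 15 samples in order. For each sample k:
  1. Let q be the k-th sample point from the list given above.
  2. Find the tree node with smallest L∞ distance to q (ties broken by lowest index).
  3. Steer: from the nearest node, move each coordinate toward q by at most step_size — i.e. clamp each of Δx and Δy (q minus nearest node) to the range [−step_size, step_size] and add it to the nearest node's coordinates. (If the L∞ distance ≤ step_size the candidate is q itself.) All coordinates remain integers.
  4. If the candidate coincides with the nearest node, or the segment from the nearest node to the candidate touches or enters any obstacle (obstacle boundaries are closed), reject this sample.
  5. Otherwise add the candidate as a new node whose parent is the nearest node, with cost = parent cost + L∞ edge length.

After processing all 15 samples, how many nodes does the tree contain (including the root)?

Node count: 15

1. q=(13,31) nearest=0 d=31 new=(5,4) → add node 1 parent=0 cost=4
2. q=(42,23) nearest=1 d=37 new=(9,8) → add node 2 parent=1 cost=8
3. q=(27,37) nearest=2 d=29 new=(13,12) → add node 3 parent=2 cost=12
4. q=(34,31) nearest=3 d=21 new=(17,16) → add node 4 parent=3 cost=16
5. q=(21,32) nearest=4 d=16 new=(21,20) → add node 5 parent=4 cost=20
6. q=(10,29) nearest=5 d=11 new=(17,24) → add node 6 parent=5 cost=24
7. q=(29,35) nearest=6 d=12 new=(21,28) → add node 7 parent=6 cost=28
8. q=(13,12) nearest=3 d=0 → coincident, reject
9. q=(4,23) nearest=3 d=11 new=(9,16) → add node 8 parent=3 cost=16
10. q=(12,11) nearest=3 d=1 new=(12,11) → add node 9 parent=3 cost=13
11. q=(3,30) nearest=4 d=14 new=(13,20) → add node 10 parent=4 cost=20
12. q=(6,31) nearest=6 d=11 new=(13,28) → add node 11 parent=6 cost=28
13. q=(39,27) nearest=5 d=18 new=(25,24) → add node 12 parent=5 cost=24
14. q=(34,11) nearest=5 d=13 new=(25,16) → add node 13 parent=5 cost=24
15. q=(26,28) nearest=12 d=4 new=(26,28) → add node 14 parent=12 cost=28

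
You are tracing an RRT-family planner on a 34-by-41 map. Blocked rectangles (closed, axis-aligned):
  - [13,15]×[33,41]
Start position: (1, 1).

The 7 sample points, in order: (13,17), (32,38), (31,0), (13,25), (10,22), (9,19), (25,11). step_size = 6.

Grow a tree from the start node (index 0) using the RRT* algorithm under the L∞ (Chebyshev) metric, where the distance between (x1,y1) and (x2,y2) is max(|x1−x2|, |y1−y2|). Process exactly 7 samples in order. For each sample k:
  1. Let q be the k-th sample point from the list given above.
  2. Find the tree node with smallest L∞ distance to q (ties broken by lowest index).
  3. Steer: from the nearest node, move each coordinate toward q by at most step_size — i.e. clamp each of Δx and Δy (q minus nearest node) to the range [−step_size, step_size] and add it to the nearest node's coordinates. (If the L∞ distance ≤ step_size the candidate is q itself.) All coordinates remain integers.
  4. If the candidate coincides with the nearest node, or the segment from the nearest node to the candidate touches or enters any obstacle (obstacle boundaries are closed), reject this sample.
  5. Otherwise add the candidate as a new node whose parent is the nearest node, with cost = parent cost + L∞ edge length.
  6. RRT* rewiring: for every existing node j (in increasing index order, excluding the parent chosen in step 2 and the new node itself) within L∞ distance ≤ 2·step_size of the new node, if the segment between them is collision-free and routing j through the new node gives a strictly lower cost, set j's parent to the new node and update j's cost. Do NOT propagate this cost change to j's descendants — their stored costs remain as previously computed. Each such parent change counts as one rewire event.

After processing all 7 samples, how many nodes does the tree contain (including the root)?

Node count: 8

1. q=(13,17) nearest=0 d=16 new=(7,7) → add node 1 parent=0 cost=6
2. q=(32,38) nearest=1 d=31 new=(13,13) → add node 2 parent=1 cost=12
3. q=(31,0) nearest=2 d=18 new=(19,7) → add node 3 parent=2 cost=18
4. q=(13,25) nearest=2 d=12 new=(13,19) → add node 4 parent=2 cost=18
5. q=(10,22) nearest=4 d=3 new=(10,22) → add node 5 parent=4 cost=21
6. q=(9,19) nearest=5 d=3 new=(9,19) → add node 6 parent=5 cost=24
7. q=(25,11) nearest=3 d=6 new=(25,11) → add node 7 parent=3 cost=24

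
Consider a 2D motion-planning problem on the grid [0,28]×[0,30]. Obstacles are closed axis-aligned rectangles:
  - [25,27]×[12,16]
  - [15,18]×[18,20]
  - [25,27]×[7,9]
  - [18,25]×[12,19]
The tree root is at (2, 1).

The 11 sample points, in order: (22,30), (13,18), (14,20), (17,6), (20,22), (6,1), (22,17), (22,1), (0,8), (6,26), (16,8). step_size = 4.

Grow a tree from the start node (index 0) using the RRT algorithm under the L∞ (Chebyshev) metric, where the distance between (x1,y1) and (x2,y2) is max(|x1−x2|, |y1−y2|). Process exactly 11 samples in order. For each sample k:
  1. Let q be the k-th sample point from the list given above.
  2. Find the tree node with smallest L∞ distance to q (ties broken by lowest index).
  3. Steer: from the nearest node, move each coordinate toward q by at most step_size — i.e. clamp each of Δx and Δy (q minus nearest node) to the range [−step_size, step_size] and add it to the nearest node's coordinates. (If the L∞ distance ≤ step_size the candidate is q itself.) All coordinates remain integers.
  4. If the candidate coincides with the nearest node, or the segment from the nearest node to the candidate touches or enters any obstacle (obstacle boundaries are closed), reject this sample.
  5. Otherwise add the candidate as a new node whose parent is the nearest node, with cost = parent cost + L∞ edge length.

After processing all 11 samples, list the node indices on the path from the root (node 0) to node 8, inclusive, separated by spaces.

1. q=(22,30) nearest=0 d=29 new=(6,5) → add node 1 parent=0 cost=4
2. q=(13,18) nearest=1 d=13 new=(10,9) → add node 2 parent=1 cost=8
3. q=(14,20) nearest=2 d=11 new=(14,13) → add node 3 parent=2 cost=12
4. q=(17,6) nearest=2 d=7 new=(14,6) → add node 4 parent=2 cost=12
5. q=(20,22) nearest=3 d=9 new=(18,17) → blocked by [18,25]×[12,19], reject
6. q=(6,1) nearest=0 d=4 new=(6,1) → add node 5 parent=0 cost=4
7. q=(22,17) nearest=3 d=8 new=(18,17) → blocked by [18,25]×[12,19], reject
8. q=(22,1) nearest=4 d=8 new=(18,2) → add node 6 parent=4 cost=16
9. q=(0,8) nearest=1 d=6 new=(2,8) → add node 7 parent=1 cost=8
10. q=(6,26) nearest=3 d=13 new=(10,17) → add node 8 parent=3 cost=16
11. q=(16,8) nearest=4 d=2 new=(16,8) → add node 9 parent=4 cost=14

Path: 0 1 2 3 8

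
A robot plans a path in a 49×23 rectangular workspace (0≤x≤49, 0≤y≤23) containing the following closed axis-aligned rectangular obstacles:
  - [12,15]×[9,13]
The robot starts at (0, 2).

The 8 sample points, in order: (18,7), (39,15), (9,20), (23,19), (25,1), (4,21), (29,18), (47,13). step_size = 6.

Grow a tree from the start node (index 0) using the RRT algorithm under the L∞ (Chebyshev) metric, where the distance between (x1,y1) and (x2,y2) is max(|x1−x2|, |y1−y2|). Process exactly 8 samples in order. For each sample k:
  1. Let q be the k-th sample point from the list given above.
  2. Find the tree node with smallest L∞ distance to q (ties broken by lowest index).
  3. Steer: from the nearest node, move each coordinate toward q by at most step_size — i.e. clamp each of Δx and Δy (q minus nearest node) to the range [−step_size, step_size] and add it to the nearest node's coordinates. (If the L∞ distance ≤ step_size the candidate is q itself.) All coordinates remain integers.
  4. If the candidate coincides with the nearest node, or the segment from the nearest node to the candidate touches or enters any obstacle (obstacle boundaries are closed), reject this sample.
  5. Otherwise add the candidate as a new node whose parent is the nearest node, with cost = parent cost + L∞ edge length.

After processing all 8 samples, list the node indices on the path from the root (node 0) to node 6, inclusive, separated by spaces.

Path: 0 1 2 3 5 6

1. q=(18,7) nearest=0 d=18 new=(6,7) → add node 1 parent=0 cost=6
2. q=(39,15) nearest=1 d=33 new=(12,13) → blocked by [12,15]×[9,13], reject
3. q=(9,20) nearest=1 d=13 new=(9,13) → add node 2 parent=1 cost=12
4. q=(23,19) nearest=2 d=14 new=(15,19) → add node 3 parent=2 cost=18
5. q=(25,1) nearest=2 d=16 new=(15,7) → blocked by [12,15]×[9,13], reject
6. q=(4,21) nearest=2 d=8 new=(4,19) → add node 4 parent=2 cost=18
7. q=(29,18) nearest=3 d=14 new=(21,18) → add node 5 parent=3 cost=24
8. q=(47,13) nearest=5 d=26 new=(27,13) → add node 6 parent=5 cost=30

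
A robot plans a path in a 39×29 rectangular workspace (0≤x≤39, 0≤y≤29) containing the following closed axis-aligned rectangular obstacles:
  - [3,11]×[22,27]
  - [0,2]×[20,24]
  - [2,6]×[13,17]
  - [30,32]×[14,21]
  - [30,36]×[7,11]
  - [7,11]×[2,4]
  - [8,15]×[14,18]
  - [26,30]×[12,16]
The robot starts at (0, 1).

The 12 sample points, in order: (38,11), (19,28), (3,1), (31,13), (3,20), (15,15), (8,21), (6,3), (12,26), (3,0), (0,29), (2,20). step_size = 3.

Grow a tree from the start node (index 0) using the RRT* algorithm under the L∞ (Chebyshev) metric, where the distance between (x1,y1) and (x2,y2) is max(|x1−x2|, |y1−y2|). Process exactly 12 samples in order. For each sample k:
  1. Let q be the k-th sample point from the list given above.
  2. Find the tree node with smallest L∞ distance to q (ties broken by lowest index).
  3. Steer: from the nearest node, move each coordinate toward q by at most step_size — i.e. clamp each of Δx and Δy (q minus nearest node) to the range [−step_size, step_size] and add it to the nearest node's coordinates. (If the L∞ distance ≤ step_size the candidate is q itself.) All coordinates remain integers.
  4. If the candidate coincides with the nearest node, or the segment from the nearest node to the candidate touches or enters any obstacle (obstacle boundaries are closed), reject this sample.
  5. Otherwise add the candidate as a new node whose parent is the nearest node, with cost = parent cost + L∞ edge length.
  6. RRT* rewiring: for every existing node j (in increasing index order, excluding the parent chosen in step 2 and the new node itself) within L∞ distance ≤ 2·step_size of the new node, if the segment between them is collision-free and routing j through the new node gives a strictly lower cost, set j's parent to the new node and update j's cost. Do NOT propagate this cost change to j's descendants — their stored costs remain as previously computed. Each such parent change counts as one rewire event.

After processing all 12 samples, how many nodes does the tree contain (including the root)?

Node count: 8

1. q=(38,11) nearest=0 d=38 new=(3,4) → add node 1 parent=0 cost=3
2. q=(19,28) nearest=1 d=24 new=(6,7) → add node 2 parent=1 cost=6
3. q=(3,1) nearest=0 d=3 new=(3,1) → add node 3 parent=0 cost=3
4. q=(31,13) nearest=2 d=25 new=(9,10) → add node 4 parent=2 cost=9
5. q=(3,20) nearest=4 d=10 new=(6,13) → blocked by [2,6]×[13,17], reject
6. q=(15,15) nearest=4 d=6 new=(12,13) → add node 5 parent=4 cost=12
7. q=(8,21) nearest=5 d=8 new=(9,16) → blocked by [8,15]×[14,18], reject
8. q=(6,3) nearest=1 d=3 new=(6,3) → add node 6 parent=1 cost=6
9. q=(12,26) nearest=5 d=13 new=(12,16) → blocked by [8,15]×[14,18], reject
10. q=(3,0) nearest=3 d=1 new=(3,0) → add node 7 parent=3 cost=4
11. q=(0,29) nearest=5 d=16 new=(9,16) → blocked by [8,15]×[14,18], reject
12. q=(2,20) nearest=4 d=10 new=(6,13) → blocked by [2,6]×[13,17], reject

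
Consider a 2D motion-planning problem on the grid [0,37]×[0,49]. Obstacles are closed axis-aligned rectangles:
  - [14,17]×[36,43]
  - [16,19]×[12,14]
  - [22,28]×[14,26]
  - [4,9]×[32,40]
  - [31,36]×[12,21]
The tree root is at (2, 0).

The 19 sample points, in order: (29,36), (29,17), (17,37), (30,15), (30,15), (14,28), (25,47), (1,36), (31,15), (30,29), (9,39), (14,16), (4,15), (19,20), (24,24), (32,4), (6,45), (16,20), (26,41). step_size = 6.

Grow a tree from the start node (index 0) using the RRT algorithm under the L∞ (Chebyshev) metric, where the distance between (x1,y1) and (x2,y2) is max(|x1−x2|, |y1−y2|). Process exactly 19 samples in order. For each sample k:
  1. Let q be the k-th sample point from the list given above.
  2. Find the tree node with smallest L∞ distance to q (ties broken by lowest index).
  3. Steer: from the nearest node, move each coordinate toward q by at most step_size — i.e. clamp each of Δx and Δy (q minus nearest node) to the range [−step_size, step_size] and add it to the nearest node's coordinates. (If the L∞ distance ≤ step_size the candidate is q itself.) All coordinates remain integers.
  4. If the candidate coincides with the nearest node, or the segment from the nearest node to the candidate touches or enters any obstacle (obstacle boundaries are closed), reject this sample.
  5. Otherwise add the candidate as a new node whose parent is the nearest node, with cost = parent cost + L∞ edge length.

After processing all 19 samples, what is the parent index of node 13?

1. q=(29,36) nearest=0 d=36 new=(8,6) → add node 1 parent=0 cost=6
2. q=(29,17) nearest=1 d=21 new=(14,12) → add node 2 parent=1 cost=12
3. q=(17,37) nearest=2 d=25 new=(17,18) → add node 3 parent=2 cost=18
4. q=(30,15) nearest=3 d=13 new=(23,15) → blocked by [22,28]×[14,26], reject
5. q=(30,15) nearest=3 d=13 new=(23,15) → blocked by [22,28]×[14,26], reject
6. q=(14,28) nearest=3 d=10 new=(14,24) → add node 4 parent=3 cost=24
7. q=(25,47) nearest=4 d=23 new=(20,30) → add node 5 parent=4 cost=30
8. q=(1,36) nearest=4 d=13 new=(8,30) → add node 6 parent=4 cost=30
9. q=(31,15) nearest=3 d=14 new=(23,15) → blocked by [22,28]×[14,26], reject
10. q=(30,29) nearest=5 d=10 new=(26,29) → add node 7 parent=5 cost=36
11. q=(9,39) nearest=6 d=9 new=(9,36) → blocked by [4,9]×[32,40], reject
12. q=(14,16) nearest=3 d=3 new=(14,16) → add node 8 parent=3 cost=21
13. q=(4,15) nearest=1 d=9 new=(4,12) → add node 9 parent=1 cost=12
14. q=(19,20) nearest=3 d=2 new=(19,20) → add node 10 parent=3 cost=20
15. q=(24,24) nearest=7 d=5 new=(24,24) → blocked by [22,28]×[14,26], reject
16. q=(32,4) nearest=3 d=15 new=(23,12) → add node 11 parent=3 cost=24
17. q=(6,45) nearest=5 d=15 new=(14,36) → blocked by [14,17]×[36,43], reject
18. q=(16,20) nearest=3 d=2 new=(16,20) → add node 12 parent=3 cost=20
19. q=(26,41) nearest=5 d=11 new=(26,36) → add node 13 parent=5 cost=36

Parent of node 13: 5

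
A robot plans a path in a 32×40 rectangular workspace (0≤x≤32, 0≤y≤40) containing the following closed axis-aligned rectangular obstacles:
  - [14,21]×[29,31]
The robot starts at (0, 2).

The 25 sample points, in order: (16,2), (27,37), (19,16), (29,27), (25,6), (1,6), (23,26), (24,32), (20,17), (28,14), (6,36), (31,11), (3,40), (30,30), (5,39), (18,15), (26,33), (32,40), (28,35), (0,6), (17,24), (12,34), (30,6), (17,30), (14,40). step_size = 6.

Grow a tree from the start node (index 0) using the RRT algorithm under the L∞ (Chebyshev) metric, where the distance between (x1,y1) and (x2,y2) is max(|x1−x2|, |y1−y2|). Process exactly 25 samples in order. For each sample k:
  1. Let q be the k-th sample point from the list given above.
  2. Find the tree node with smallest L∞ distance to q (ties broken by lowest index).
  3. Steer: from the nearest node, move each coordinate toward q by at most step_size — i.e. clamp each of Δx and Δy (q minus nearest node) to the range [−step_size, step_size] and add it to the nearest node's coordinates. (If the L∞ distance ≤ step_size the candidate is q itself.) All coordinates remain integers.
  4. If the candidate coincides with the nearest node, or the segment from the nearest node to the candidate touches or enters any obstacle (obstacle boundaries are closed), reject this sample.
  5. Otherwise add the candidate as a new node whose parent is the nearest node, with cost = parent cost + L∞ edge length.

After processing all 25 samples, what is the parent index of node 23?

Parent of node 23: 12

1. q=(16,2) nearest=0 d=16 new=(6,2) → add node 1 parent=0 cost=6
2. q=(27,37) nearest=0 d=35 new=(6,8) → add node 2 parent=0 cost=6
3. q=(19,16) nearest=2 d=13 new=(12,14) → add node 3 parent=2 cost=12
4. q=(29,27) nearest=3 d=17 new=(18,20) → add node 4 parent=3 cost=18
5. q=(25,6) nearest=3 d=13 new=(18,8) → add node 5 parent=3 cost=18
6. q=(1,6) nearest=0 d=4 new=(1,6) → add node 6 parent=0 cost=4
7. q=(23,26) nearest=4 d=6 new=(23,26) → add node 7 parent=4 cost=24
8. q=(24,32) nearest=7 d=6 new=(24,32) → add node 8 parent=7 cost=30
9. q=(20,17) nearest=4 d=3 new=(20,17) → add node 9 parent=4 cost=21
10. q=(28,14) nearest=9 d=8 new=(26,14) → add node 10 parent=9 cost=27
11. q=(6,36) nearest=4 d=16 new=(12,26) → add node 11 parent=4 cost=24
12. q=(31,11) nearest=10 d=5 new=(31,11) → add node 12 parent=10 cost=32
13. q=(3,40) nearest=11 d=14 new=(6,32) → add node 13 parent=11 cost=30
14. q=(30,30) nearest=8 d=6 new=(30,30) → add node 14 parent=8 cost=36
15. q=(5,39) nearest=13 d=7 new=(5,38) → add node 15 parent=13 cost=36
16. q=(18,15) nearest=9 d=2 new=(18,15) → add node 16 parent=9 cost=23
17. q=(26,33) nearest=8 d=2 new=(26,33) → add node 17 parent=8 cost=32
18. q=(32,40) nearest=17 d=7 new=(32,39) → add node 18 parent=17 cost=38
19. q=(28,35) nearest=17 d=2 new=(28,35) → add node 19 parent=17 cost=34
20. q=(0,6) nearest=6 d=1 new=(0,6) → add node 20 parent=6 cost=5
21. q=(17,24) nearest=4 d=4 new=(17,24) → add node 21 parent=4 cost=22
22. q=(12,34) nearest=13 d=6 new=(12,34) → add node 22 parent=13 cost=36
23. q=(30,6) nearest=12 d=5 new=(30,6) → add node 23 parent=12 cost=37
24. q=(17,30) nearest=11 d=5 new=(17,30) → blocked by [14,21]×[29,31], reject
25. q=(14,40) nearest=22 d=6 new=(14,40) → add node 24 parent=22 cost=42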